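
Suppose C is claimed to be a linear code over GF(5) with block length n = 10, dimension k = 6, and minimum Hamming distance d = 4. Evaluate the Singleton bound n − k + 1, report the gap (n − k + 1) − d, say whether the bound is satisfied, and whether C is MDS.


Singleton RHS = n − k + 1 = 5, slack = 1, bound satisfied, not MDS.

Singleton bound: d ≤ n − k + 1.
Here n = 10, k = 6, so n − k + 1 = 5.
Given d = 4, check d ≤ 5: YES.
Slack = (n − k + 1) − d = 1.
The code is NOT MDS (slack = 1 > 0).
Description: the claimed parameters are [10, 6, 4]_5; such a code would be non-MDS.


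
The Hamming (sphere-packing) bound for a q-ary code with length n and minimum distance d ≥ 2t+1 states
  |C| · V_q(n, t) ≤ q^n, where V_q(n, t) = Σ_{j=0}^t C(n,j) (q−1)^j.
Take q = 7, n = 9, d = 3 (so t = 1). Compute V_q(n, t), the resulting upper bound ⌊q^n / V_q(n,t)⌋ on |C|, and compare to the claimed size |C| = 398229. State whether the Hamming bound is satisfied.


V_q(n, t) = 55, q^n = 40353607, Hamming bound = 733701, |C| = 398229 ≤ bound (satisfied).

Step 1: Compute V_q(n, t) = Σ_{j=0}^1 C(n, j) (q−1)^j.
  j = 0: C(9,0)·(6)^0 = 1·1 = 1.
  j = 1: C(9,1)·(6)^1 = 9·6 = 54.
  V_q(n, t) = 1 + 54 = 55.
Step 2: q^n = 7^9 = 40353607.
Step 3: Hamming bound ⌊q^n / V_q(n,t)⌋ = ⌊40353607/55⌋ = 733701.
Step 4: Compare |C| = 398229 to 733701: satisfied.
The claimed |C| lies below the Hamming bound.


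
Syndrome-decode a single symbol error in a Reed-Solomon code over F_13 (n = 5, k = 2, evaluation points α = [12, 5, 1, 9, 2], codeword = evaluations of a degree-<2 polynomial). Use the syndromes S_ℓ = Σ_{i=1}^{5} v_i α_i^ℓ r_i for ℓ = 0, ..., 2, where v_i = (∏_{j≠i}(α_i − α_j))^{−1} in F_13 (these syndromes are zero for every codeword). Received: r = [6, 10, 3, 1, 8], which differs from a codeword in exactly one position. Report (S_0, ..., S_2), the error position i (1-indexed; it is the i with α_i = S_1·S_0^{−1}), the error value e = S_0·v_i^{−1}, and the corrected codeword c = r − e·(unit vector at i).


S = (9, 3, 1), error at position 4, error magnitude e = 10, c = [6, 10, 3, 4, 8].

Step 1: column multipliers v_i = (∏_{j≠i}(α_i − α_j))^{−1} mod 13.
  i = 1 (α = 12): (12−5)(12−1)(12−9)(12−2) = 7·11·3·10 = 2310 ≡ 9, so v_1 = 9^{−1} = 3 (mod 13).
  i = 2 (α = 5): (5−12)(5−1)(5−9)(5−2) = (−7)·4·(−4)·3 = 336 ≡ 11, so v_2 = 11^{−1} = 6 (mod 13).
  i = 3 (α = 1): (1−12)(1−5)(1−9)(1−2) = (−11)·(−4)·(−8)·(−1) = 352 ≡ 1, so v_3 = 1^{−1} = 1 (mod 13).
  i = 4 (α = 9): (9−12)(9−5)(9−1)(9−2) = (−3)·4·8·7 = −672 ≡ 4, so v_4 = 4^{−1} = 10 (mod 13).
  i = 5 (α = 2): (2−12)(2−5)(2−1)(2−9) = (−10)·(−3)·1·(−7) = −210 ≡ 11, so v_5 = 11^{−1} = 6 (mod 13).
  v = [3, 6, 1, 10, 6].
Step 2: syndromes of r = [6, 10, 3, 1, 8] (all sums mod 13).
  S_0 = Σ v_i r_i = 3·6 + 6·10 + 1·3 + 10·1 + 6·8 = 139 ≡ 9.
  S_1 = Σ v_i α_i r_i = 3·12·6 + 6·5·10 + 1·1·3 + 10·9·1 + 6·2·8 = 705 ≡ 3.
  α_i^2 mod 13 = [1, 12, 1, 3, 4].
  S_2 = Σ v_i α_i^2 r_i = 3·1·6 + 6·12·10 + 1·1·3 + 10·3·1 + 6·4·8 = 963 ≡ 1.
  S = (9, 3, 1) ≠ 0, so r is not a codeword (an error is present).
Step 3: locate the error. For a single error e at position i, S_ℓ = v_i·e·α_i^ℓ, so α_err = S_1/S_0.
  S_0^{−1} = 9^{−1} = 3 (mod 13), so α_err = 3·3 = 9 ≡ 9 = α_4. Error position i = 4.
  Consistency check: S_2/S_1 = 1·9 = 9 ≡ 9 = α_err ✓ (single-error assumption holds).
Step 4: error magnitude e = S_0/v_4 = S_0·∏_{j≠4}(α_4 − α_j) = 9·4 = 36 ≡ 10 (mod 13).
Step 5: correct position 4: c_4 = r_4 − e = 1 − 10 ≡ 4 (mod 13). Hence c = [6, 10, 3, 4, 8].
  Check: interpolating c through the α_i gives m(x) = 11 + 5·x (degree < 2) with m(α_i) = c_i for every i, so c is indeed a codeword.


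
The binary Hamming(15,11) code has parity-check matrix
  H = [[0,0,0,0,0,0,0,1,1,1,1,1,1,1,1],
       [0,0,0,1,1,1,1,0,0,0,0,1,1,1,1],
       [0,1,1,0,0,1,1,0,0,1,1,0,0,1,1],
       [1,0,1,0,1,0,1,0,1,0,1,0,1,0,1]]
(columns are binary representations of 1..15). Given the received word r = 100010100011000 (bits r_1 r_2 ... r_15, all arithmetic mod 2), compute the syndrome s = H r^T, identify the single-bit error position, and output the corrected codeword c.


s = (0, 1, 0, 0)^T, error position = 4, corrected codeword c = 100110100011000

Compute s = H r^T mod 2 one row at a time:
  s_1 = 0 + 0 + 0 + 1 + 1 + 0 + 0 + 0 = 2 ≡ 0 (mod 2).
  s_2 = 0 + 1 + 0 + 1 + 1 + 0 + 0 + 0 = 3 ≡ 1 (mod 2).
  s_3 = 0 + 0 + 0 + 1 + 0 + 1 + 0 + 0 = 2 ≡ 0 (mod 2).
  s_4 = 1 + 0 + 1 + 1 + 0 + 1 + 0 + 0 = 4 ≡ 0 (mod 2).
s = (0, 1, 0, 0)^T — this equals column 4 of H (binary 0100), so error is at position 4.
Correct: flip bit 4 of r = 100010100011000 to get c = 100110100011000.


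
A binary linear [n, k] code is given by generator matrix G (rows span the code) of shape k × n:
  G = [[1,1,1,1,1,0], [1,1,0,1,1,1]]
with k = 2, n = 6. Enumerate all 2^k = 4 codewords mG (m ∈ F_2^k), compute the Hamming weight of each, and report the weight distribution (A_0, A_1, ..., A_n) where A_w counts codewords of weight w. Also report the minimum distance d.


Weight distribution: A_0 = 1, A_2 = 1, A_5 = 2. Minimum distance d = 2.

Enumerate all 2^2 = 4 messages m ∈ F_2^2.
For each, compute codeword c = mG in F_2^6, then tally its weight.
  m = 00 → c = 000000, weight = 0.
  m = 10 → c = 111110, weight = 5.
  m = 01 → c = 110111, weight = 5.
  m = 11 → c = 001001, weight = 2.
Tally weights:
  weight 0: 1 codewords.
  weight 2: 1 codewords.
  weight 5: 2 codewords.
Minimum distance d = smallest w > 0 with A_w > 0 = 2.
Sanity: Σ A_w = 4 = 2^2 = 4 ✓.


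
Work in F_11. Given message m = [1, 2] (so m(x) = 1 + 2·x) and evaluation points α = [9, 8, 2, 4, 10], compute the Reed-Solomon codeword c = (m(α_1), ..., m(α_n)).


c = [8, 6, 5, 9, 10]

Message polynomial: m(x) = 1 + 2·x (mod 11).
For each evaluation point α_i, compute m(α_i) mod 11:
  α_1 = 9: Horner steps 2 → 8, so m(9) = 8.
  α_2 = 8: Horner steps 2 → 6, so m(8) = 6.
  α_3 = 2: Horner steps 2 → 5, so m(2) = 5.
  α_4 = 4: Horner steps 2 → 9, so m(4) = 9.
  α_5 = 10: Horner steps 2 → 10, so m(10) = 10.
Codeword c = [8, 6, 5, 9, 10] ∈ F_11^5.


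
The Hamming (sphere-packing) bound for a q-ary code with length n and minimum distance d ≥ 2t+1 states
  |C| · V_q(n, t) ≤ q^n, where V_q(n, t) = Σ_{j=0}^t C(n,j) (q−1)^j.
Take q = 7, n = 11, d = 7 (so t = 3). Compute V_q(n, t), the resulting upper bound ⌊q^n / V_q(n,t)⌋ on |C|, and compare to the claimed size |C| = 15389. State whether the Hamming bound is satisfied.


V_q(n, t) = 37687, q^n = 1977326743, Hamming bound = 52467, |C| = 15389 ≤ bound (satisfied).

Step 1: Compute V_q(n, t) = Σ_{j=0}^3 C(n, j) (q−1)^j.
  j = 0: C(11,0)·(6)^0 = 1·1 = 1.
  j = 1: C(11,1)·(6)^1 = 11·6 = 66.
  j = 2: C(11,2)·(6)^2 = 55·36 = 1980.
  j = 3: C(11,3)·(6)^3 = 165·216 = 35640.
  V_q(n, t) = 1 + 66 + 1980 + 35640 = 37687.
Step 2: q^n = 7^11 = 1977326743.
Step 3: Hamming bound ⌊q^n / V_q(n,t)⌋ = ⌊1977326743/37687⌋ = 52467.
Step 4: Compare |C| = 15389 to 52467: satisfied.
The claimed |C| lies below the Hamming bound.


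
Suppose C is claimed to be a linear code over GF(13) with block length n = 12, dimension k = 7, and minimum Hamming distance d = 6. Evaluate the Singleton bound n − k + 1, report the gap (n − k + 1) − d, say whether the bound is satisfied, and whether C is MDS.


Singleton RHS = n − k + 1 = 6, slack = 0, bound satisfied, MDS.

Singleton bound: d ≤ n − k + 1.
Here n = 12, k = 7, so n − k + 1 = 6.
Given d = 6, check d ≤ 6: YES.
Slack = (n − k + 1) − d = 0.
The code is MDS (slack = 0).
Description: the claimed parameters are [12, 7, 6]_13; such a code would be MDS (meets Singleton bound).


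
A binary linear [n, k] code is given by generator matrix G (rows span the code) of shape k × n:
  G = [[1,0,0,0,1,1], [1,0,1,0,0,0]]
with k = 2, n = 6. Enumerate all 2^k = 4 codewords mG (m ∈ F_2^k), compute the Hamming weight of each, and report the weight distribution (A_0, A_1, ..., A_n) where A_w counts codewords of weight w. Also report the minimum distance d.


Weight distribution: A_0 = 1, A_2 = 1, A_3 = 2. Minimum distance d = 2.

Enumerate all 2^2 = 4 messages m ∈ F_2^2.
For each, compute codeword c = mG in F_2^6, then tally its weight.
  m = 00 → c = 000000, weight = 0.
  m = 10 → c = 100011, weight = 3.
  m = 01 → c = 101000, weight = 2.
  m = 11 → c = 001011, weight = 3.
Tally weights:
  weight 0: 1 codewords.
  weight 2: 1 codewords.
  weight 3: 2 codewords.
Minimum distance d = smallest w > 0 with A_w > 0 = 2.
Sanity: Σ A_w = 4 = 2^2 = 4 ✓.


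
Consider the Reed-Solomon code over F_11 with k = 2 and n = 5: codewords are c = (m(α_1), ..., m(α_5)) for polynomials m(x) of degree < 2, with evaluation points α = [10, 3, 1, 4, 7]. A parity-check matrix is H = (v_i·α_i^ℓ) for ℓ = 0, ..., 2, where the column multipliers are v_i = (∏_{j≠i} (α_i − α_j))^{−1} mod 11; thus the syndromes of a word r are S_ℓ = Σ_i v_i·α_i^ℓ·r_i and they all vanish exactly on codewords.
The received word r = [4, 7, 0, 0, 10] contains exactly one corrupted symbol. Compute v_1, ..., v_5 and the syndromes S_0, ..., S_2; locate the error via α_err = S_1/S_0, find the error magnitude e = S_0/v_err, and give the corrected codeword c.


S = (5, 9, 3), error at position 4, error magnitude e = 6, c = [4, 7, 0, 5, 10].

Step 1: column multipliers v_i = (∏_{j≠i}(α_i − α_j))^{−1} mod 11.
  i = 1 (α = 10): (10−3)(10−1)(10−4)(10−7) = 7·9·6·3 = 1134 ≡ 1, so v_1 = 1^{−1} = 1 (mod 11).
  i = 2 (α = 3): (3−10)(3−1)(3−4)(3−7) = (−7)·2·(−1)·(−4) = −56 ≡ 10, so v_2 = 10^{−1} = 10 (mod 11).
  i = 3 (α = 1): (1−10)(1−3)(1−4)(1−7) = (−9)·(−2)·(−3)·(−6) = 324 ≡ 5, so v_3 = 5^{−1} = 9 (mod 11).
  i = 4 (α = 4): (4−10)(4−3)(4−1)(4−7) = (−6)·1·3·(−3) = 54 ≡ 10, so v_4 = 10^{−1} = 10 (mod 11).
  i = 5 (α = 7): (7−10)(7−3)(7−1)(7−4) = (−3)·4·6·3 = −216 ≡ 4, so v_5 = 4^{−1} = 3 (mod 11).
  v = [1, 10, 9, 10, 3].
Step 2: syndromes of r = [4, 7, 0, 0, 10] (all sums mod 11).
  S_0 = Σ v_i r_i = 1·4 + 10·7 + 9·0 + 10·0 + 3·10 = 104 ≡ 5.
  S_1 = Σ v_i α_i r_i = 1·10·4 + 10·3·7 + 9·1·0 + 10·4·0 + 3·7·10 = 460 ≡ 9.
  α_i^2 mod 11 = [1, 9, 1, 5, 5].
  S_2 = Σ v_i α_i^2 r_i = 1·1·4 + 10·9·7 + 9·1·0 + 10·5·0 + 3·5·10 = 784 ≡ 3.
  S = (5, 9, 3) ≠ 0, so r is not a codeword (an error is present).
Step 3: locate the error. For a single error e at position i, S_ℓ = v_i·e·α_i^ℓ, so α_err = S_1/S_0.
  S_0^{−1} = 5^{−1} = 9 (mod 11), so α_err = 9·9 = 81 ≡ 4 = α_4. Error position i = 4.
  Consistency check: S_2/S_1 = 3·5 = 15 ≡ 4 = α_err ✓ (single-error assumption holds).
Step 4: error magnitude e = S_0/v_4 = S_0·∏_{j≠4}(α_4 − α_j) = 5·10 = 50 ≡ 6 (mod 11).
Step 5: correct position 4: c_4 = r_4 − e = 0 − 6 ≡ 5 (mod 11). Hence c = [4, 7, 0, 5, 10].
  Check: interpolating c through the α_i gives m(x) = 2 + 9·x (degree < 2) with m(α_i) = c_i for every i, so c is indeed a codeword.


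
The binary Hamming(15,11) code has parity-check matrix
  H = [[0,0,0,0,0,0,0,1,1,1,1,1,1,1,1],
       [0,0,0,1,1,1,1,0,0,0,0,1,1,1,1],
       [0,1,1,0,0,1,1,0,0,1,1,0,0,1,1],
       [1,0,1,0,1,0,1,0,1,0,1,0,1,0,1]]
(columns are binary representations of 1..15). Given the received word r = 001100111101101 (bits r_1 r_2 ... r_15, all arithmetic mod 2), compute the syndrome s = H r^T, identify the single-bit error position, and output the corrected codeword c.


s = (0, 1, 0, 1)^T, error position = 5, corrected codeword c = 001110111101101

Compute s = H r^T mod 2 one row at a time:
  s_1 = 1 + 1 + 1 + 0 + 1 + 1 + 0 + 1 = 6 ≡ 0 (mod 2).
  s_2 = 1 + 0 + 0 + 1 + 1 + 1 + 0 + 1 = 5 ≡ 1 (mod 2).
  s_3 = 0 + 1 + 0 + 1 + 1 + 0 + 0 + 1 = 4 ≡ 0 (mod 2).
  s_4 = 0 + 1 + 0 + 1 + 1 + 0 + 1 + 1 = 5 ≡ 1 (mod 2).
s = (0, 1, 0, 1)^T — this equals column 5 of H (binary 0101), so error is at position 5.
Correct: flip bit 5 of r = 001100111101101 to get c = 001110111101101.


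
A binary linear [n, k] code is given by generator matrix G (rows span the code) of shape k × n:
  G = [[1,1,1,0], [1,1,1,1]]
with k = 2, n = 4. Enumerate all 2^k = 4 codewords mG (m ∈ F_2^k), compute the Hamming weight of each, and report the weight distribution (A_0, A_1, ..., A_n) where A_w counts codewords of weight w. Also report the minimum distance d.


Weight distribution: A_0 = 1, A_1 = 1, A_3 = 1, A_4 = 1. Minimum distance d = 1.

Enumerate all 2^2 = 4 messages m ∈ F_2^2.
For each, compute codeword c = mG in F_2^4, then tally its weight.
  m = 00 → c = 0000, weight = 0.
  m = 10 → c = 1110, weight = 3.
  m = 01 → c = 1111, weight = 4.
  m = 11 → c = 0001, weight = 1.
Tally weights:
  weight 0: 1 codewords.
  weight 1: 1 codewords.
  weight 3: 1 codewords.
  weight 4: 1 codewords.
Minimum distance d = smallest w > 0 with A_w > 0 = 1.
Sanity: Σ A_w = 4 = 2^2 = 4 ✓.


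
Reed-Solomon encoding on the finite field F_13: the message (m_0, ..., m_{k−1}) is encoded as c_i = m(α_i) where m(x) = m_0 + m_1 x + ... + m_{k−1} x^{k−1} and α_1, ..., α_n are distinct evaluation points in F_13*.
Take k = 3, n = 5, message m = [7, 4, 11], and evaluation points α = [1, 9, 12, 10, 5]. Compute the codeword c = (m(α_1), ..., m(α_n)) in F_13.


c = [9, 11, 1, 3, 3]

Message polynomial: m(x) = 7 + 4·x + 11·x^2 (mod 13).
For each evaluation point α_i, compute m(α_i) mod 13:
  α_1 = 1: Horner steps 11 → 2 → 9, so m(1) = 9.
  α_2 = 9: Horner steps 11 → 12 → 11, so m(9) = 11.
  α_3 = 12: Horner steps 11 → 6 → 1, so m(12) = 1.
  α_4 = 10: Horner steps 11 → 10 → 3, so m(10) = 3.
  α_5 = 5: Horner steps 11 → 7 → 3, so m(5) = 3.
Codeword c = [9, 11, 1, 3, 3] ∈ F_13^5.


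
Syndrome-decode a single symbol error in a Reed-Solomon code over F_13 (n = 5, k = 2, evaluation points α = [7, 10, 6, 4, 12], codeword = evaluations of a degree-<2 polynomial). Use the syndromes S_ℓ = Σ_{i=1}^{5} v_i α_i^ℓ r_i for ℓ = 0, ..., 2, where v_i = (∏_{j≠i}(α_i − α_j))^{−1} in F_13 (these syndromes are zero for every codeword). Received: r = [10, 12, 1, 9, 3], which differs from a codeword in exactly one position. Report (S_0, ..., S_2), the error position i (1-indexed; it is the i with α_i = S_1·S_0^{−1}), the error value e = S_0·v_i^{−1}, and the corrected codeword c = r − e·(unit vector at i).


S = (12, 3, 4), error at position 2, error magnitude e = 1, c = [10, 11, 1, 9, 3].

Step 1: column multipliers v_i = (∏_{j≠i}(α_i − α_j))^{−1} mod 13.
  i = 1 (α = 7): (7−10)(7−6)(7−4)(7−12) = (−3)·1·3·(−5) = 45 ≡ 6, so v_1 = 6^{−1} = 11 (mod 13).
  i = 2 (α = 10): (10−7)(10−6)(10−4)(10−12) = 3·4·6·(−2) = −144 ≡ 12, so v_2 = 12^{−1} = 12 (mod 13).
  i = 3 (α = 6): (6−7)(6−10)(6−4)(6−12) = (−1)·(−4)·2·(−6) = −48 ≡ 4, so v_3 = 4^{−1} = 10 (mod 13).
  i = 4 (α = 4): (4−7)(4−10)(4−6)(4−12) = (−3)·(−6)·(−2)·(−8) = 288 ≡ 2, so v_4 = 2^{−1} = 7 (mod 13).
  i = 5 (α = 12): (12−7)(12−10)(12−6)(12−4) = 5·2·6·8 = 480 ≡ 12, so v_5 = 12^{−1} = 12 (mod 13).
  v = [11, 12, 10, 7, 12].
Step 2: syndromes of r = [10, 12, 1, 9, 3] (all sums mod 13).
  S_0 = Σ v_i r_i = 11·10 + 12·12 + 10·1 + 7·9 + 12·3 = 363 ≡ 12.
  S_1 = Σ v_i α_i r_i = 11·7·10 + 12·10·12 + 10·6·1 + 7·4·9 + 12·12·3 = 2954 ≡ 3.
  α_i^2 mod 13 = [10, 9, 10, 3, 1].
  S_2 = Σ v_i α_i^2 r_i = 11·10·10 + 12·9·12 + 10·10·1 + 7·3·9 + 12·1·3 = 2721 ≡ 4.
  S = (12, 3, 4) ≠ 0, so r is not a codeword (an error is present).
Step 3: locate the error. For a single error e at position i, S_ℓ = v_i·e·α_i^ℓ, so α_err = S_1/S_0.
  S_0^{−1} = 12^{−1} = 12 (mod 13), so α_err = 3·12 = 36 ≡ 10 = α_2. Error position i = 2.
  Consistency check: S_2/S_1 = 4·9 = 36 ≡ 10 = α_err ✓ (single-error assumption holds).
Step 4: error magnitude e = S_0/v_2 = S_0·∏_{j≠2}(α_2 − α_j) = 12·12 = 144 ≡ 1 (mod 13).
Step 5: correct position 2: c_2 = r_2 − e = 12 − 1 ≡ 11 (mod 13). Hence c = [10, 11, 1, 9, 3].
  Check: interpolating c through the α_i gives m(x) = 12 + 9·x (degree < 2) with m(α_i) = c_i for every i, so c is indeed a codeword.


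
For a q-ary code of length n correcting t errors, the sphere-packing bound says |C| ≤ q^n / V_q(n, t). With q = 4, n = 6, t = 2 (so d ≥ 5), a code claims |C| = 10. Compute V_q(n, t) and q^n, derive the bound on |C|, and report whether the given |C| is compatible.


V_q(n, t) = 154, q^n = 4096, Hamming bound = 26, |C| = 10 ≤ bound (satisfied).

Step 1: Compute V_q(n, t) = Σ_{j=0}^2 C(n, j) (q−1)^j.
  j = 0: C(6,0)·(3)^0 = 1·1 = 1.
  j = 1: C(6,1)·(3)^1 = 6·3 = 18.
  j = 2: C(6,2)·(3)^2 = 15·9 = 135.
  V_q(n, t) = 1 + 18 + 135 = 154.
Step 2: q^n = 4^6 = 4096.
Step 3: Hamming bound ⌊q^n / V_q(n,t)⌋ = ⌊4096/154⌋ = 26.
Step 4: Compare |C| = 10 to 26: satisfied.
The claimed |C| lies below the Hamming bound.


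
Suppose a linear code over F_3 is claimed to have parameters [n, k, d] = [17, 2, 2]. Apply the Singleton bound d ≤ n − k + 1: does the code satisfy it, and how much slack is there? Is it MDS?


Singleton RHS = n − k + 1 = 16, slack = 14, bound satisfied, not MDS.

Singleton bound: d ≤ n − k + 1.
Here n = 17, k = 2, so n − k + 1 = 16.
Given d = 2, check d ≤ 16: YES.
Slack = (n − k + 1) − d = 14.
The code is NOT MDS (slack = 14 > 0).
Description: the claimed parameters are [17, 2, 2]_3; such a code would be non-MDS.


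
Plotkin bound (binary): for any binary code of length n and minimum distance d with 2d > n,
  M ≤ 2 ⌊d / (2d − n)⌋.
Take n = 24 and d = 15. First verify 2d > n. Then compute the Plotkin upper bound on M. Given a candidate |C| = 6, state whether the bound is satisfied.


Plotkin bound M ≤ 4; given |C| = 6 > bound (violated).

Check applicability: 2d = 30, n = 24.
2d − n = 6 > 0, so Plotkin applies.
Compute d/(2d−n) = 15/6 ≈ 2.5000.
⌊d/(2d−n)⌋ = 2.
Plotkin bound: M ≤ 2·2 = 4.
Given |C| = 6, check: VIOLATED.
This |C| is above the Plotkin bound, so no binary code with n = 24, d = 15 and 6 codewords exists.


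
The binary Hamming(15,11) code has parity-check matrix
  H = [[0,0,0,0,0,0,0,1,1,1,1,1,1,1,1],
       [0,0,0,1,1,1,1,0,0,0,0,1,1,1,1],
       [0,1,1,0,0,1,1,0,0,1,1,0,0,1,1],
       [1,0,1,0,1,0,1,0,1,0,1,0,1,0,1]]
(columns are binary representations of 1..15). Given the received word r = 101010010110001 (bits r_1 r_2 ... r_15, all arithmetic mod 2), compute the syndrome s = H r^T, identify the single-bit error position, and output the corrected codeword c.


s = (0, 0, 0, 1)^T, error position = 1, corrected codeword c = 001010010110001

Compute s = H r^T mod 2 one row at a time:
  s_1 = 1 + 0 + 1 + 1 + 0 + 0 + 0 + 1 = 4 ≡ 0 (mod 2).
  s_2 = 0 + 1 + 0 + 0 + 0 + 0 + 0 + 1 = 2 ≡ 0 (mod 2).
  s_3 = 0 + 1 + 0 + 0 + 1 + 1 + 0 + 1 = 4 ≡ 0 (mod 2).
  s_4 = 1 + 1 + 1 + 0 + 0 + 1 + 0 + 1 = 5 ≡ 1 (mod 2).
s = (0, 0, 0, 1)^T — this equals column 1 of H (binary 0001), so error is at position 1.
Correct: flip bit 1 of r = 101010010110001 to get c = 001010010110001.


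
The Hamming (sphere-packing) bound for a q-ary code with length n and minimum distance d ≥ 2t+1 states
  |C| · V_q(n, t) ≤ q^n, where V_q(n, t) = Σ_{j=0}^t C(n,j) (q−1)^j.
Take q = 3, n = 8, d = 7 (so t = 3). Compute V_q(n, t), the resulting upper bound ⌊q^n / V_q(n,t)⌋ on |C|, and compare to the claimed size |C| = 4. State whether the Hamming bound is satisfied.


V_q(n, t) = 577, q^n = 6561, Hamming bound = 11, |C| = 4 ≤ bound (satisfied).

Step 1: Compute V_q(n, t) = Σ_{j=0}^3 C(n, j) (q−1)^j.
  j = 0: C(8,0)·(2)^0 = 1·1 = 1.
  j = 1: C(8,1)·(2)^1 = 8·2 = 16.
  j = 2: C(8,2)·(2)^2 = 28·4 = 112.
  j = 3: C(8,3)·(2)^3 = 56·8 = 448.
  V_q(n, t) = 1 + 16 + 112 + 448 = 577.
Step 2: q^n = 3^8 = 6561.
Step 3: Hamming bound ⌊q^n / V_q(n,t)⌋ = ⌊6561/577⌋ = 11.
Step 4: Compare |C| = 4 to 11: satisfied.
The claimed |C| lies below the Hamming bound.


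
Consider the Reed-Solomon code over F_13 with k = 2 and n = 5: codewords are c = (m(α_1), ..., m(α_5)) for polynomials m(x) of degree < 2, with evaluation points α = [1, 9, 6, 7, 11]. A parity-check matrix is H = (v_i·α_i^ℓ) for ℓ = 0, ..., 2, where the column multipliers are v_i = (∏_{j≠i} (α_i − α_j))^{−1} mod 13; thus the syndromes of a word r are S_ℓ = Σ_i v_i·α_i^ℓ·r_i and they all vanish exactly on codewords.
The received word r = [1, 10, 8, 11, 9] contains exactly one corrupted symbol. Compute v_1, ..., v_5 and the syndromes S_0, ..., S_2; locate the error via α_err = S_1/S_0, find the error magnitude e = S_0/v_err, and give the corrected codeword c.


S = (1, 6, 10), error at position 3, error magnitude e = 3, c = [1, 10, 5, 11, 9].

Step 1: column multipliers v_i = (∏_{j≠i}(α_i − α_j))^{−1} mod 13.
  i = 1 (α = 1): (1−9)(1−6)(1−7)(1−11) = (−8)·(−5)·(−6)·(−10) = 2400 ≡ 8, so v_1 = 8^{−1} = 5 (mod 13).
  i = 2 (α = 9): (9−1)(9−6)(9−7)(9−11) = 8·3·2·(−2) = −96 ≡ 8, so v_2 = 8^{−1} = 5 (mod 13).
  i = 3 (α = 6): (6−1)(6−9)(6−7)(6−11) = 5·(−3)·(−1)·(−5) = −75 ≡ 3, so v_3 = 3^{−1} = 9 (mod 13).
  i = 4 (α = 7): (7−1)(7−9)(7−6)(7−11) = 6·(−2)·1·(−4) = 48 ≡ 9, so v_4 = 9^{−1} = 3 (mod 13).
  i = 5 (α = 11): (11−1)(11−9)(11−6)(11−7) = 10·2·5·4 = 400 ≡ 10, so v_5 = 10^{−1} = 4 (mod 13).
  v = [5, 5, 9, 3, 4].
Step 2: syndromes of r = [1, 10, 8, 11, 9] (all sums mod 13).
  S_0 = Σ v_i r_i = 5·1 + 5·10 + 9·8 + 3·11 + 4·9 = 196 ≡ 1.
  S_1 = Σ v_i α_i r_i = 5·1·1 + 5·9·10 + 9·6·8 + 3·7·11 + 4·11·9 = 1514 ≡ 6.
  α_i^2 mod 13 = [1, 3, 10, 10, 4].
  S_2 = Σ v_i α_i^2 r_i = 5·1·1 + 5·3·10 + 9·10·8 + 3·10·11 + 4·4·9 = 1349 ≡ 10.
  S = (1, 6, 10) ≠ 0, so r is not a codeword (an error is present).
Step 3: locate the error. For a single error e at position i, S_ℓ = v_i·e·α_i^ℓ, so α_err = S_1/S_0.
  S_0^{−1} = 1^{−1} = 1 (mod 13), so α_err = 6·1 = 6 ≡ 6 = α_3. Error position i = 3.
  Consistency check: S_2/S_1 = 10·11 = 110 ≡ 6 = α_err ✓ (single-error assumption holds).
Step 4: error magnitude e = S_0/v_3 = S_0·∏_{j≠3}(α_3 − α_j) = 1·3 = 3 ≡ 3 (mod 13).
Step 5: correct position 3: c_3 = r_3 − e = 8 − 3 ≡ 5 (mod 13). Hence c = [1, 10, 5, 11, 9].
  Check: interpolating c through the α_i gives m(x) = 8 + 6·x (degree < 2) with m(α_i) = c_i for every i, so c is indeed a codeword.


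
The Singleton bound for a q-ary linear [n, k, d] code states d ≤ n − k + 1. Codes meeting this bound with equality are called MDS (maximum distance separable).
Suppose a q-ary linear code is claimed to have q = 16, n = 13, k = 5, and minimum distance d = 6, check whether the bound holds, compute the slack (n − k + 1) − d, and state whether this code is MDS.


Singleton RHS = n − k + 1 = 9, slack = 3, bound satisfied, not MDS.

Singleton bound: d ≤ n − k + 1.
Here n = 13, k = 5, so n − k + 1 = 9.
Given d = 6, check d ≤ 9: YES.
Slack = (n − k + 1) − d = 3.
The code is NOT MDS (slack = 3 > 0).
Description: the claimed parameters are [13, 5, 6]_16; such a code would be non-MDS.


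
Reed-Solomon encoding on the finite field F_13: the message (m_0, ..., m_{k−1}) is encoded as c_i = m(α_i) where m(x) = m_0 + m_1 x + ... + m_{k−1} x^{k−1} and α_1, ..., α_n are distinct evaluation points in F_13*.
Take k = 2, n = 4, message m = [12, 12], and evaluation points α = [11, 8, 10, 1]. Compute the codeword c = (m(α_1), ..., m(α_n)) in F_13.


c = [1, 4, 2, 11]

Message polynomial: m(x) = 12 + 12·x (mod 13).
For each evaluation point α_i, compute m(α_i) mod 13:
  α_1 = 11: Horner steps 12 → 1, so m(11) = 1.
  α_2 = 8: Horner steps 12 → 4, so m(8) = 4.
  α_3 = 10: Horner steps 12 → 2, so m(10) = 2.
  α_4 = 1: Horner steps 12 → 11, so m(1) = 11.
Codeword c = [1, 4, 2, 11] ∈ F_13^4.


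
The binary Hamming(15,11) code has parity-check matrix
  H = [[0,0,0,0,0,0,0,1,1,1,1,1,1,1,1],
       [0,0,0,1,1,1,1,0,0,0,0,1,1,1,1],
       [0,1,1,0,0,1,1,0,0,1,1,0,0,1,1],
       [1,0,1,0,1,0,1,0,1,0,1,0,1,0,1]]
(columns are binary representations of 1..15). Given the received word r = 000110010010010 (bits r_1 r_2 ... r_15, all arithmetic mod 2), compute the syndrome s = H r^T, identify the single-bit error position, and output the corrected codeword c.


s = (1, 1, 0, 0)^T, error position = 12, corrected codeword c = 000110010011010

Compute s = H r^T mod 2 one row at a time:
  s_1 = 1 + 0 + 0 + 1 + 0 + 0 + 1 + 0 = 3 ≡ 1 (mod 2).
  s_2 = 1 + 1 + 0 + 0 + 0 + 0 + 1 + 0 = 3 ≡ 1 (mod 2).
  s_3 = 0 + 0 + 0 + 0 + 0 + 1 + 1 + 0 = 2 ≡ 0 (mod 2).
  s_4 = 0 + 0 + 1 + 0 + 0 + 1 + 0 + 0 = 2 ≡ 0 (mod 2).
s = (1, 1, 0, 0)^T — this equals column 12 of H (binary 1100), so error is at position 12.
Correct: flip bit 12 of r = 000110010010010 to get c = 000110010011010.


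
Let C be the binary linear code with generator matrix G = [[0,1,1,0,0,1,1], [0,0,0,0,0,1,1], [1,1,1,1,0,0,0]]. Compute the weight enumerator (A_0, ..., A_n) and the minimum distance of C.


Weight distribution: A_0 = 1, A_2 = 3, A_4 = 3, A_6 = 1. Minimum distance d = 2.

Enumerate all 2^3 = 8 messages m ∈ F_2^3.
For each, compute codeword c = mG in F_2^7, then tally its weight.
  m = 000 → c = 0000000, weight = 0.
  m = 100 → c = 0110011, weight = 4.
  m = 010 → c = 0000011, weight = 2.
  m = 110 → c = 0110000, weight = 2.
  m = 001 → c = 1111000, weight = 4.
  m = 101 → c = 1001011, weight = 4.
  m = 011 → c = 1111011, weight = 6.
  m = 111 → c = 1001000, weight = 2.
Tally weights:
  weight 0: 1 codewords.
  weight 2: 3 codewords.
  weight 4: 3 codewords.
  weight 6: 1 codewords.
Minimum distance d = smallest w > 0 with A_w > 0 = 2.
Sanity: Σ A_w = 8 = 2^3 = 8 ✓.


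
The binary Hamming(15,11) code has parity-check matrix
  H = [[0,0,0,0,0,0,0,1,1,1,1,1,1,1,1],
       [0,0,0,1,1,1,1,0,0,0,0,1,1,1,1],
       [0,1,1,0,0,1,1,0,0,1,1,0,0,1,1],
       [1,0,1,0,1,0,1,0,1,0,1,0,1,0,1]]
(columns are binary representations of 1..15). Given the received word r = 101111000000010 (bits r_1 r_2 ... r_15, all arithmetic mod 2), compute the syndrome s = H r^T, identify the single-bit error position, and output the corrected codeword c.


s = (1, 0, 1, 1)^T, error position = 11, corrected codeword c = 101111000010010

Compute s = H r^T mod 2 one row at a time:
  s_1 = 0 + 0 + 0 + 0 + 0 + 0 + 1 + 0 = 1 ≡ 1 (mod 2).
  s_2 = 1 + 1 + 1 + 0 + 0 + 0 + 1 + 0 = 4 ≡ 0 (mod 2).
  s_3 = 0 + 1 + 1 + 0 + 0 + 0 + 1 + 0 = 3 ≡ 1 (mod 2).
  s_4 = 1 + 1 + 1 + 0 + 0 + 0 + 0 + 0 = 3 ≡ 1 (mod 2).
s = (1, 0, 1, 1)^T — this equals column 11 of H (binary 1011), so error is at position 11.
Correct: flip bit 11 of r = 101111000000010 to get c = 101111000010010.


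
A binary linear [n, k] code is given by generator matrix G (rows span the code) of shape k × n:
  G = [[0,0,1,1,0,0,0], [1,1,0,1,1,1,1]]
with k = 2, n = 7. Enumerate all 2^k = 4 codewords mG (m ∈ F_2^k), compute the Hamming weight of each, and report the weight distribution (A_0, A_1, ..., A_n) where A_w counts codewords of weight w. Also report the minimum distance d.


Weight distribution: A_0 = 1, A_2 = 1, A_6 = 2. Minimum distance d = 2.

Enumerate all 2^2 = 4 messages m ∈ F_2^2.
For each, compute codeword c = mG in F_2^7, then tally its weight.
  m = 00 → c = 0000000, weight = 0.
  m = 10 → c = 0011000, weight = 2.
  m = 01 → c = 1101111, weight = 6.
  m = 11 → c = 1110111, weight = 6.
Tally weights:
  weight 0: 1 codewords.
  weight 2: 1 codewords.
  weight 6: 2 codewords.
Minimum distance d = smallest w > 0 with A_w > 0 = 2.
Sanity: Σ A_w = 4 = 2^2 = 4 ✓.


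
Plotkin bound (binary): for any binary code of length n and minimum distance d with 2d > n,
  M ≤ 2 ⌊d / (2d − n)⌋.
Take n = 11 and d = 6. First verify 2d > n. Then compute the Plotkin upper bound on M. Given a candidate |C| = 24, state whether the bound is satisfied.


Plotkin bound M ≤ 12; given |C| = 24 > bound (violated).

Check applicability: 2d = 12, n = 11.
2d − n = 1 > 0, so Plotkin applies.
Compute d/(2d−n) = 6/1 ≈ 6.0000.
⌊d/(2d−n)⌋ = 6.
Plotkin bound: M ≤ 2·6 = 12.
Given |C| = 24, check: VIOLATED.
This |C| is above the Plotkin bound, so no binary code with n = 11, d = 6 and 24 codewords exists.


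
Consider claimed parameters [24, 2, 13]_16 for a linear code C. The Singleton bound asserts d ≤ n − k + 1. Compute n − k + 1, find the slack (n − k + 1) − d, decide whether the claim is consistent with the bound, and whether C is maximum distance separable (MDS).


Singleton RHS = n − k + 1 = 23, slack = 10, bound satisfied, not MDS.

Singleton bound: d ≤ n − k + 1.
Here n = 24, k = 2, so n − k + 1 = 23.
Given d = 13, check d ≤ 23: YES.
Slack = (n − k + 1) − d = 10.
The code is NOT MDS (slack = 10 > 0).
Description: the claimed parameters are [24, 2, 13]_16; such a code would be non-MDS.


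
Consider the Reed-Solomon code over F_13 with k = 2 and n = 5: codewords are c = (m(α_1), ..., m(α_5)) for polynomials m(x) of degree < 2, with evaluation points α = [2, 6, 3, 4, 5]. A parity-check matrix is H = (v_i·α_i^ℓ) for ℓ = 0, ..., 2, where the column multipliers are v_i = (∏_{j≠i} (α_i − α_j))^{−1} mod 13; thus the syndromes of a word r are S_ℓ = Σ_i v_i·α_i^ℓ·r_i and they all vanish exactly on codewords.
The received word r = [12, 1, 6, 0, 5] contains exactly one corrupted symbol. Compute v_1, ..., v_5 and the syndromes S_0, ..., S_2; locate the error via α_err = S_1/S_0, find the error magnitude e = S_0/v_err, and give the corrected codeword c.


S = (9, 6, 4), error at position 5, error magnitude e = 11, c = [12, 1, 6, 0, 7].

Step 1: column multipliers v_i = (∏_{j≠i}(α_i − α_j))^{−1} mod 13.
  i = 1 (α = 2): (2−6)(2−3)(2−4)(2−5) = (−4)·(−1)·(−2)·(−3) = 24 ≡ 11, so v_1 = 11^{−1} = 6 (mod 13).
  i = 2 (α = 6): (6−2)(6−3)(6−4)(6−5) = 4·3·2·1 = 24 ≡ 11, so v_2 = 11^{−1} = 6 (mod 13).
  i = 3 (α = 3): (3−2)(3−6)(3−4)(3−5) = 1·(−3)·(−1)·(−2) = −6 ≡ 7, so v_3 = 7^{−1} = 2 (mod 13).
  i = 4 (α = 4): (4−2)(4−6)(4−3)(4−5) = 2·(−2)·1·(−1) = 4 ≡ 4, so v_4 = 4^{−1} = 10 (mod 13).
  i = 5 (α = 5): (5−2)(5−6)(5−3)(5−4) = 3·(−1)·2·1 = −6 ≡ 7, so v_5 = 7^{−1} = 2 (mod 13).
  v = [6, 6, 2, 10, 2].
Step 2: syndromes of r = [12, 1, 6, 0, 5] (all sums mod 13).
  S_0 = Σ v_i r_i = 6·12 + 6·1 + 2·6 + 10·0 + 2·5 = 100 ≡ 9.
  S_1 = Σ v_i α_i r_i = 6·2·12 + 6·6·1 + 2·3·6 + 10·4·0 + 2·5·5 = 266 ≡ 6.
  α_i^2 mod 13 = [4, 10, 9, 3, 12].
  S_2 = Σ v_i α_i^2 r_i = 6·4·12 + 6·10·1 + 2·9·6 + 10·3·0 + 2·12·5 = 576 ≡ 4.
  S = (9, 6, 4) ≠ 0, so r is not a codeword (an error is present).
Step 3: locate the error. For a single error e at position i, S_ℓ = v_i·e·α_i^ℓ, so α_err = S_1/S_0.
  S_0^{−1} = 9^{−1} = 3 (mod 13), so α_err = 6·3 = 18 ≡ 5 = α_5. Error position i = 5.
  Consistency check: S_2/S_1 = 4·11 = 44 ≡ 5 = α_err ✓ (single-error assumption holds).
Step 4: error magnitude e = S_0/v_5 = S_0·∏_{j≠5}(α_5 − α_j) = 9·7 = 63 ≡ 11 (mod 13).
Step 5: correct position 5: c_5 = r_5 − e = 5 − 11 ≡ 7 (mod 13). Hence c = [12, 1, 6, 0, 7].
  Check: interpolating c through the α_i gives m(x) = 11 + 7·x (degree < 2) with m(α_i) = c_i for every i, so c is indeed a codeword.


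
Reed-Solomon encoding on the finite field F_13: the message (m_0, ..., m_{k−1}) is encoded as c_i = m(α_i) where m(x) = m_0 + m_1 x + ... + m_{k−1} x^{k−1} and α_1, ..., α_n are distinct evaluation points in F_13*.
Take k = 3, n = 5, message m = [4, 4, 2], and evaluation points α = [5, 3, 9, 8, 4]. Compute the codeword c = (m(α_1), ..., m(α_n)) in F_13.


c = [9, 8, 7, 8, 0]

Message polynomial: m(x) = 4 + 4·x + 2·x^2 (mod 13).
For each evaluation point α_i, compute m(α_i) mod 13:
  α_1 = 5: Horner steps 2 → 1 → 9, so m(5) = 9.
  α_2 = 3: Horner steps 2 → 10 → 8, so m(3) = 8.
  α_3 = 9: Horner steps 2 → 9 → 7, so m(9) = 7.
  α_4 = 8: Horner steps 2 → 7 → 8, so m(8) = 8.
  α_5 = 4: Horner steps 2 → 12 → 0, so m(4) = 0.
Codeword c = [9, 8, 7, 8, 0] ∈ F_13^5.


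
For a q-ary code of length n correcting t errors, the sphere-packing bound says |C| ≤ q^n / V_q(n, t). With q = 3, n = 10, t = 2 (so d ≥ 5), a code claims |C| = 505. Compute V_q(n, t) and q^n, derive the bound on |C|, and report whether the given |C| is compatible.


V_q(n, t) = 201, q^n = 59049, Hamming bound = 293, |C| = 505 > bound (violated).

Step 1: Compute V_q(n, t) = Σ_{j=0}^2 C(n, j) (q−1)^j.
  j = 0: C(10,0)·(2)^0 = 1·1 = 1.
  j = 1: C(10,1)·(2)^1 = 10·2 = 20.
  j = 2: C(10,2)·(2)^2 = 45·4 = 180.
  V_q(n, t) = 1 + 20 + 180 = 201.
Step 2: q^n = 3^10 = 59049.
Step 3: Hamming bound ⌊q^n / V_q(n,t)⌋ = ⌊59049/201⌋ = 293.
Step 4: Compare |C| = 505 to 293: violated.
The claimed |C| lies above the Hamming bound, so no 3-ary code of length 10 with d ≥ 5 can have 505 codewords.


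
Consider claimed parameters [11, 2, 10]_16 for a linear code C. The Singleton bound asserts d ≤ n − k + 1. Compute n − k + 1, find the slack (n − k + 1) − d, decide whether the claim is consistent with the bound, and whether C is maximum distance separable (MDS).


Singleton RHS = n − k + 1 = 10, slack = 0, bound satisfied, MDS.

Singleton bound: d ≤ n − k + 1.
Here n = 11, k = 2, so n − k + 1 = 10.
Given d = 10, check d ≤ 10: YES.
Slack = (n − k + 1) − d = 0.
The code is MDS (slack = 0).
Description: the claimed parameters are [11, 2, 10]_16; such a code would be MDS (meets Singleton bound).


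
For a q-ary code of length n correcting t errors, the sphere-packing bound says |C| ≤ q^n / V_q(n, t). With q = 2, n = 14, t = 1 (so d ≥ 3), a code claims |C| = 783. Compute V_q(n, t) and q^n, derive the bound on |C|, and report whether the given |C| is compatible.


V_q(n, t) = 15, q^n = 16384, Hamming bound = 1092, |C| = 783 ≤ bound (satisfied).

Step 1: Compute V_q(n, t) = Σ_{j=0}^1 C(n, j) (q−1)^j.
  j = 0: C(14,0)·(1)^0 = 1·1 = 1.
  j = 1: C(14,1)·(1)^1 = 14·1 = 14.
  V_q(n, t) = 1 + 14 = 15.
Step 2: q^n = 2^14 = 16384.
Step 3: Hamming bound ⌊q^n / V_q(n,t)⌋ = ⌊16384/15⌋ = 1092.
Step 4: Compare |C| = 783 to 1092: satisfied.
The claimed |C| lies below the Hamming bound.


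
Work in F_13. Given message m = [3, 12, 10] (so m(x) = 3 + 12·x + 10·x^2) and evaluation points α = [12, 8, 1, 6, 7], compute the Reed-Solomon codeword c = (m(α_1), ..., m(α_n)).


c = [1, 11, 12, 6, 5]

Message polynomial: m(x) = 3 + 12·x + 10·x^2 (mod 13).
For each evaluation point α_i, compute m(α_i) mod 13:
  α_1 = 12: Horner steps 10 → 2 → 1, so m(12) = 1.
  α_2 = 8: Horner steps 10 → 1 → 11, so m(8) = 11.
  α_3 = 1: Horner steps 10 → 9 → 12, so m(1) = 12.
  α_4 = 6: Horner steps 10 → 7 → 6, so m(6) = 6.
  α_5 = 7: Horner steps 10 → 4 → 5, so m(7) = 5.
Codeword c = [1, 11, 12, 6, 5] ∈ F_13^5.


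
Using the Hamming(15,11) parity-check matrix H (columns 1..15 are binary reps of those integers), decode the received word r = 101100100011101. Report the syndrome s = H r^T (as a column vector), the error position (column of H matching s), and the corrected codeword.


s = (0, 1, 0, 0)^T, error position = 4, corrected codeword c = 101000100011101

Compute s = H r^T mod 2 one row at a time:
  s_1 = 0 + 0 + 0 + 1 + 1 + 1 + 0 + 1 = 4 ≡ 0 (mod 2).
  s_2 = 1 + 0 + 0 + 1 + 1 + 1 + 0 + 1 = 5 ≡ 1 (mod 2).
  s_3 = 0 + 1 + 0 + 1 + 0 + 1 + 0 + 1 = 4 ≡ 0 (mod 2).
  s_4 = 1 + 1 + 0 + 1 + 0 + 1 + 1 + 1 = 6 ≡ 0 (mod 2).
s = (0, 1, 0, 0)^T — this equals column 4 of H (binary 0100), so error is at position 4.
Correct: flip bit 4 of r = 101100100011101 to get c = 101000100011101.


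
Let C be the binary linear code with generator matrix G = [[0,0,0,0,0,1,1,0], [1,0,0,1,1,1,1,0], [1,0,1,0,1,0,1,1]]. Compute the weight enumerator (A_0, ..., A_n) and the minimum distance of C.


Weight distribution: A_0 = 1, A_2 = 1, A_3 = 1, A_4 = 2, A_5 = 3. Minimum distance d = 2.

Enumerate all 2^3 = 8 messages m ∈ F_2^3.
For each, compute codeword c = mG in F_2^8, then tally its weight.
  m = 000 → c = 00000000, weight = 0.
  m = 100 → c = 00000110, weight = 2.
  m = 010 → c = 10011110, weight = 5.
  m = 110 → c = 10011000, weight = 3.
  m = 001 → c = 10101011, weight = 5.
  m = 101 → c = 10101101, weight = 5.
  m = 011 → c = 00110101, weight = 4.
  m = 111 → c = 00110011, weight = 4.
Tally weights:
  weight 0: 1 codewords.
  weight 2: 1 codewords.
  weight 3: 1 codewords.
  weight 4: 2 codewords.
  weight 5: 3 codewords.
Minimum distance d = smallest w > 0 with A_w > 0 = 2.
Sanity: Σ A_w = 8 = 2^3 = 8 ✓.


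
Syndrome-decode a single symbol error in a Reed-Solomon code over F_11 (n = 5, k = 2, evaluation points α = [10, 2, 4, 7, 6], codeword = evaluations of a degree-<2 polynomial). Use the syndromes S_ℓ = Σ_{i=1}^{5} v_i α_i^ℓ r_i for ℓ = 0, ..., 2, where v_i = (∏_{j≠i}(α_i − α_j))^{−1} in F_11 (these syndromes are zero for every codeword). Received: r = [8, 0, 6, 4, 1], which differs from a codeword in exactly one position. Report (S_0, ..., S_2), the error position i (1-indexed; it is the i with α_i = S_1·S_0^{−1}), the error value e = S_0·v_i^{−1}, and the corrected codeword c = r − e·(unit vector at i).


S = (7, 4, 7), error at position 1, error magnitude e = 6, c = [2, 0, 6, 4, 1].

Step 1: column multipliers v_i = (∏_{j≠i}(α_i − α_j))^{−1} mod 11.
  i = 1 (α = 10): (10−2)(10−4)(10−7)(10−6) = 8·6·3·4 = 576 ≡ 4, so v_1 = 4^{−1} = 3 (mod 11).
  i = 2 (α = 2): (2−10)(2−4)(2−7)(2−6) = (−8)·(−2)·(−5)·(−4) = 320 ≡ 1, so v_2 = 1^{−1} = 1 (mod 11).
  i = 3 (α = 4): (4−10)(4−2)(4−7)(4−6) = (−6)·2·(−3)·(−2) = −72 ≡ 5, so v_3 = 5^{−1} = 9 (mod 11).
  i = 4 (α = 7): (7−10)(7−2)(7−4)(7−6) = (−3)·5·3·1 = −45 ≡ 10, so v_4 = 10^{−1} = 10 (mod 11).
  i = 5 (α = 6): (6−10)(6−2)(6−4)(6−7) = (−4)·4·2·(−1) = 32 ≡ 10, so v_5 = 10^{−1} = 10 (mod 11).
  v = [3, 1, 9, 10, 10].
Step 2: syndromes of r = [8, 0, 6, 4, 1] (all sums mod 11).
  S_0 = Σ v_i r_i = 3·8 + 1·0 + 9·6 + 10·4 + 10·1 = 128 ≡ 7.
  S_1 = Σ v_i α_i r_i = 3·10·8 + 1·2·0 + 9·4·6 + 10·7·4 + 10·6·1 = 796 ≡ 4.
  α_i^2 mod 11 = [1, 4, 5, 5, 3].
  S_2 = Σ v_i α_i^2 r_i = 3·1·8 + 1·4·0 + 9·5·6 + 10·5·4 + 10·3·1 = 524 ≡ 7.
  S = (7, 4, 7) ≠ 0, so r is not a codeword (an error is present).
Step 3: locate the error. For a single error e at position i, S_ℓ = v_i·e·α_i^ℓ, so α_err = S_1/S_0.
  S_0^{−1} = 7^{−1} = 8 (mod 11), so α_err = 4·8 = 32 ≡ 10 = α_1. Error position i = 1.
  Consistency check: S_2/S_1 = 7·3 = 21 ≡ 10 = α_err ✓ (single-error assumption holds).
Step 4: error magnitude e = S_0/v_1 = S_0·∏_{j≠1}(α_1 − α_j) = 7·4 = 28 ≡ 6 (mod 11).
Step 5: correct position 1: c_1 = r_1 − e = 8 − 6 ≡ 2 (mod 11). Hence c = [2, 0, 6, 4, 1].
  Check: interpolating c through the α_i gives m(x) = 5 + 3·x (degree < 2) with m(α_i) = c_i for every i, so c is indeed a codeword.


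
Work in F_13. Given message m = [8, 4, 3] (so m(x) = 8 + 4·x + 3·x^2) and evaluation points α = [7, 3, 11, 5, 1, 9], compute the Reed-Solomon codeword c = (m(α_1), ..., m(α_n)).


c = [1, 8, 12, 12, 2, 1]

Message polynomial: m(x) = 8 + 4·x + 3·x^2 (mod 13).
For each evaluation point α_i, compute m(α_i) mod 13:
  α_1 = 7: Horner steps 3 → 12 → 1, so m(7) = 1.
  α_2 = 3: Horner steps 3 → 0 → 8, so m(3) = 8.
  α_3 = 11: Horner steps 3 → 11 → 12, so m(11) = 12.
  α_4 = 5: Horner steps 3 → 6 → 12, so m(5) = 12.
  α_5 = 1: Horner steps 3 → 7 → 2, so m(1) = 2.
  α_6 = 9: Horner steps 3 → 5 → 1, so m(9) = 1.
Codeword c = [1, 8, 12, 12, 2, 1] ∈ F_13^6.


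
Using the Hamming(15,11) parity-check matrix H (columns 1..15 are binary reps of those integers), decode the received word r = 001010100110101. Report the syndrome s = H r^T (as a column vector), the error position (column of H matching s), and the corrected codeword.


s = (0, 0, 1, 0)^T, error position = 2, corrected codeword c = 011010100110101

Compute s = H r^T mod 2 one row at a time:
  s_1 = 0 + 0 + 1 + 1 + 0 + 1 + 0 + 1 = 4 ≡ 0 (mod 2).
  s_2 = 0 + 1 + 0 + 1 + 0 + 1 + 0 + 1 = 4 ≡ 0 (mod 2).
  s_3 = 0 + 1 + 0 + 1 + 1 + 1 + 0 + 1 = 5 ≡ 1 (mod 2).
  s_4 = 0 + 1 + 1 + 1 + 0 + 1 + 1 + 1 = 6 ≡ 0 (mod 2).
s = (0, 0, 1, 0)^T — this equals column 2 of H (binary 0010), so error is at position 2.
Correct: flip bit 2 of r = 001010100110101 to get c = 011010100110101.
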